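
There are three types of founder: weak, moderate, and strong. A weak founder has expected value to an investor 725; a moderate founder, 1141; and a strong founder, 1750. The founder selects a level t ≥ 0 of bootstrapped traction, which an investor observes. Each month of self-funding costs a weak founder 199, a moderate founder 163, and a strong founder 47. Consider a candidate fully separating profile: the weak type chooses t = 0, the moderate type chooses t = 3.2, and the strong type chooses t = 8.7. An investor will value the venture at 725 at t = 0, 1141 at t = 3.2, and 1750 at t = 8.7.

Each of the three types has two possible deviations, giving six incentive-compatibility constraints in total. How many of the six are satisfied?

Moderate (own payoff 1141 − 163×3.2 = 619.4): to t=0 gives 725 → profitable ✗; to t=8.7 gives 1750 − 163×8.7 = 331.9 → no gain ✓.
Strong (own payoff 1750 − 47×8.7 = 1341.1): to t=0 gives 725 → no gain ✓; to t=3.2 gives 1141 − 47×3.2 = 990.6 → no gain ✓.
Weak (own payoff 725): to t=3.2 gives 1141 − 199×3.2 = 504.2 → no gain ✓; to t=8.7 gives 1750 − 199×8.7 = 18.7 → no gain ✓.
5 of the 6 constraints hold; not an equilibrium.

5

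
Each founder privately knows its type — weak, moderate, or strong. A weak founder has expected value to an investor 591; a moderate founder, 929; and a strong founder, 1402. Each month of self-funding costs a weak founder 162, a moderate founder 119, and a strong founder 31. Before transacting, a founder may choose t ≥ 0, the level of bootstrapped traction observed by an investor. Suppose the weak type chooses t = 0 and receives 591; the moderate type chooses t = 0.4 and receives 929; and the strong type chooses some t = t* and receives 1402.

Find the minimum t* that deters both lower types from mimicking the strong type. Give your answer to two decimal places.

5.01

Moderate type (on-path payoff 929 − 119×0.4 = 881.4) won't mimic when 881.4 ≥ 1402 − 119·t*, i.e. t* ≥ 4.37.
Weak type (on-path payoff 591) won't mimic when 591 ≥ 1402 − 162·t*, i.e. t* ≥ 5.01.
Both must hold, so t* = max(5.01, 4.37) = 5.01. The weak type's constraint binds.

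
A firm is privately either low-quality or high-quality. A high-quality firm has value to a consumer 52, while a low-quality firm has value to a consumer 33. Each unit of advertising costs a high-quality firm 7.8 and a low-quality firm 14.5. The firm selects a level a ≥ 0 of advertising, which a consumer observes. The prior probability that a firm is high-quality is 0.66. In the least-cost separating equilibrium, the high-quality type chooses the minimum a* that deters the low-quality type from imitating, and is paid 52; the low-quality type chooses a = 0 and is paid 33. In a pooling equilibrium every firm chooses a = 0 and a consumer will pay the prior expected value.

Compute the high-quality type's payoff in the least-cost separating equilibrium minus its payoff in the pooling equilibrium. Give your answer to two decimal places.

-3.76

Least-cost separating signal: a* solves 33 = 52 − 14.5·a*, so a* = (52 − 33)/14.5 ≈ 1.3103.
High-quality type's separating payoff: 52 − 7.8 × a* = 52 − 7.8 × (52 − 33)/14.5 = 52 − 148.2/14.5 ≈ 41.7793.
Pooling payoff: 0.66 × 52 + 0.34 × 33 = 45.54.
Difference: 41.7793 − 45.54 = -3.7607, i.e. -3.76 to two decimal places.
The high-quality type would prefer the pooling outcome.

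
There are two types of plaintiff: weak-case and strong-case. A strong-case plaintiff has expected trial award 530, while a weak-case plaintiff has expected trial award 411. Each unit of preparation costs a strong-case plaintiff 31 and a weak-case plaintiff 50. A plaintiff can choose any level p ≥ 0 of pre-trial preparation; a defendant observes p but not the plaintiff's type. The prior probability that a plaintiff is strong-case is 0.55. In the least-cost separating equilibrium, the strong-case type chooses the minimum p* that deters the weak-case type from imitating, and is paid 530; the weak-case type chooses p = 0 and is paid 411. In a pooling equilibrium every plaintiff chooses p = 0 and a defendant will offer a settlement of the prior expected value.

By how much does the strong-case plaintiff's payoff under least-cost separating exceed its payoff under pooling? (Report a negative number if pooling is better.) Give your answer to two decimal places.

Least-cost separating signal: p* solves 411 = 530 − 50·p*, so p* = (530 − 411)/50 = 2.38.
Strong-case type's separating payoff: 530 − 31 × p* = 530 − 31 × (530 − 411)/50 = 530 − 3689/50 = 456.22.
Pooling payoff: 0.55 × 530 + 0.45 × 411 = 476.45.
Difference: 456.22 − 476.45 = -20.23.
The strong-case type would prefer the pooling outcome.

-20.23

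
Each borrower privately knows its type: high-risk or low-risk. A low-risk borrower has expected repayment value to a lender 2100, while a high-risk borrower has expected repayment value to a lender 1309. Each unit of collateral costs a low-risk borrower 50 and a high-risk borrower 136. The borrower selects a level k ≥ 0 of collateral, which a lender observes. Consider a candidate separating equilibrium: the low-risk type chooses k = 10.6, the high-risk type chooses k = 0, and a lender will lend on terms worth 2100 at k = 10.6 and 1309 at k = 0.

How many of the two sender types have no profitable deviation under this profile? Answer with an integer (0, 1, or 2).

2

High-risk type: stay at 0 → 1309; mimic → 2100 − 136 × 10.6 = 658.4. IC holds (1309 ≥ 658.4).
Low-risk type: signal → 2100 − 50 × 10.6 = 1570; deviate to 0 → 1309. IC holds (1570 ≥ 1309).
2 of 2 constraints hold, so this is a separating equilibrium.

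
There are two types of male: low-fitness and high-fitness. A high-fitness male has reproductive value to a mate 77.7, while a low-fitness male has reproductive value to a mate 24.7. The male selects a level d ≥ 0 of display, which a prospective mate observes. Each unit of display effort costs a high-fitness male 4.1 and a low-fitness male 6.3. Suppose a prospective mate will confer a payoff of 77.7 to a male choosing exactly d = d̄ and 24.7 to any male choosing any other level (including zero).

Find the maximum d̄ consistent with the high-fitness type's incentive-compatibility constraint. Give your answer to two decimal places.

12.93

Choosing d̄ yields the high-fitness type 77.7 − 4.1·d̄; choosing zero yields 24.7.
The high-fitness type is indifferent at 77.7 − 4.1·d̄ = 24.7, i.e. d̄ = (77.7 − 24.7) / 4.1 ≈ 12.93.
For any d̄ above 12.93 the high-fitness type would rather pool at zero, so separation collapses.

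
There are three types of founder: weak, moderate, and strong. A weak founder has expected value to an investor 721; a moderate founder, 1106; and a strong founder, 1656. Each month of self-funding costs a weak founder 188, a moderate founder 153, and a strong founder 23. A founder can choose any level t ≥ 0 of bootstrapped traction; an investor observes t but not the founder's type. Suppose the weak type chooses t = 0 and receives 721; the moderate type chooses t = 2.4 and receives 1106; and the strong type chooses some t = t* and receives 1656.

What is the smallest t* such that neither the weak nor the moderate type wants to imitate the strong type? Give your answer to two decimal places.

5.99

Weak type (on-path payoff 721) won't mimic when 721 ≥ 1656 − 188·t*, i.e. t* ≥ 4.97.
Moderate type (on-path payoff 1106 − 153×2.4 = 738.8) won't mimic when 738.8 ≥ 1656 − 153·t*, i.e. t* ≥ 5.99.
Both must hold, so t* = max(4.97, 5.99) = 5.99. The moderate type's constraint binds.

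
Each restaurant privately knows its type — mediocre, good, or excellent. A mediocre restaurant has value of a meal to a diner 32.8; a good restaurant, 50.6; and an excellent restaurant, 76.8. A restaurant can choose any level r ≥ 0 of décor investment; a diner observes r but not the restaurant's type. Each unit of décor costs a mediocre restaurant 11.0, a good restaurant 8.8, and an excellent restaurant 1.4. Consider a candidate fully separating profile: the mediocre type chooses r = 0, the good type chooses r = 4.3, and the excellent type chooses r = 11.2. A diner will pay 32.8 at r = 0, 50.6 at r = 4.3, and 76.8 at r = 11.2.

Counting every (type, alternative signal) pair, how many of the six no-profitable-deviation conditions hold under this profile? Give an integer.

5

Mediocre (own payoff 32.8): to r=4.3 gives 50.6 − 11.0×4.3 = 3.3 → no gain ✓; to r=11.2 gives 76.8 − 11.0×11.2 = -46.4 → no gain ✓.
Excellent (own payoff 76.8 − 1.4×11.2 = 61.12): to r=0 gives 32.8 → no gain ✓; to r=4.3 gives 50.6 − 1.4×4.3 = 44.58 → no gain ✓.
Good (own payoff 50.6 − 8.8×4.3 = 12.76): to r=0 gives 32.8 → profitable ✗; to r=11.2 gives 76.8 − 8.8×11.2 = -21.76 → no gain ✓.
5 of the 6 constraints hold; not an equilibrium.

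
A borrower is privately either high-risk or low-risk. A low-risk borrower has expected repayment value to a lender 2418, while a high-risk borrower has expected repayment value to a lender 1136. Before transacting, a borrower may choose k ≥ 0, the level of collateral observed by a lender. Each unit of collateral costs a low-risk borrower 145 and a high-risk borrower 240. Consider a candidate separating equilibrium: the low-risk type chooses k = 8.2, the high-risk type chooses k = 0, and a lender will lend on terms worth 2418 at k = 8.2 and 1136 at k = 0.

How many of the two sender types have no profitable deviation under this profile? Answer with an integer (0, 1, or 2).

High-risk type: stay at 0 → 1136; mimic → 2418 − 240 × 8.2 = 450. IC holds (1136 ≥ 450).
Low-risk type: signal → 2418 − 145 × 8.2 = 1229; deviate to 0 → 1136. IC holds (1229 ≥ 1136).
2 of 2 constraints hold, so this is a separating equilibrium.

2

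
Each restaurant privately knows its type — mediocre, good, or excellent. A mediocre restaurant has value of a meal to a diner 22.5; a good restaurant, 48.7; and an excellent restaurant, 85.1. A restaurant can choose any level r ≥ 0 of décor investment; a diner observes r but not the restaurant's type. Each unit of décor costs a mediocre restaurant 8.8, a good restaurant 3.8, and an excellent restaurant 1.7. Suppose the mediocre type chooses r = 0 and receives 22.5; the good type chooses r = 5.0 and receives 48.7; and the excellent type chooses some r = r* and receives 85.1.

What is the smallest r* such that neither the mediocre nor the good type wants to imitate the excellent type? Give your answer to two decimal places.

14.58

Good type (on-path payoff 48.7 − 3.8×5.0 = 29.7) won't mimic when 29.7 ≥ 85.1 − 3.8·r*, i.e. r* ≥ 14.58.
Mediocre type (on-path payoff 22.5) won't mimic when 22.5 ≥ 85.1 − 8.8·r*, i.e. r* ≥ 7.11.
Both must hold, so r* = max(7.11, 14.58) = 14.58. The good type's constraint binds.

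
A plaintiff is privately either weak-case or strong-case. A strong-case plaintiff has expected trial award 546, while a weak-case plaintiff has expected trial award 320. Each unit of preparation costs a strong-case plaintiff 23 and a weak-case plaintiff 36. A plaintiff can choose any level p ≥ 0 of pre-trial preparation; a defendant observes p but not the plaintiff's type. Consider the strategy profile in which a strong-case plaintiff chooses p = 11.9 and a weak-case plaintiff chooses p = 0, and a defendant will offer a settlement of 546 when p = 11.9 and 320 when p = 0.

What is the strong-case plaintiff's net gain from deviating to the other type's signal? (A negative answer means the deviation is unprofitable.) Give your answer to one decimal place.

47.7

Playing p = 11.9 the strong-case plaintiff receives 546 − 23 × 11.9 = 272.3.
Deviating to p = 0 yields 320 instead.
Gain from deviating: 320 − 272.3 = 47.7.
The gain is positive, so the strong-case type's incentive-compatibility constraint is violated — this profile is not a separating equilibrium.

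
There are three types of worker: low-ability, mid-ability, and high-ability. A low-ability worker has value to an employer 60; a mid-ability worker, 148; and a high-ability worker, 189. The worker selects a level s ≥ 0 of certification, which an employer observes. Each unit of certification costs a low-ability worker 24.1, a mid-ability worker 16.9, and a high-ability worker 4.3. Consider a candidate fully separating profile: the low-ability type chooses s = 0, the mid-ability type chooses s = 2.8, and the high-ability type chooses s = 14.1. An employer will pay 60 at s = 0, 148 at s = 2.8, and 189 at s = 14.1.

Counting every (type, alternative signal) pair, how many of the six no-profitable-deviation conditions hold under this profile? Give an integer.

Low-ability (own payoff 60): to s=2.8 gives 148 − 24.1×2.8 = 80.52 → profitable ✗; to s=14.1 gives 189 − 24.1×14.1 = -150.81 → no gain ✓.
Mid-ability (own payoff 148 − 16.9×2.8 = 100.68): to s=0 gives 60 → no gain ✓; to s=14.1 gives 189 − 16.9×14.1 = -49.29 → no gain ✓.
High-ability (own payoff 189 − 4.3×14.1 = 128.37): to s=0 gives 60 → no gain ✓; to s=2.8 gives 148 − 4.3×2.8 = 135.96 → profitable ✗.
4 of the 6 constraints hold; not an equilibrium.

4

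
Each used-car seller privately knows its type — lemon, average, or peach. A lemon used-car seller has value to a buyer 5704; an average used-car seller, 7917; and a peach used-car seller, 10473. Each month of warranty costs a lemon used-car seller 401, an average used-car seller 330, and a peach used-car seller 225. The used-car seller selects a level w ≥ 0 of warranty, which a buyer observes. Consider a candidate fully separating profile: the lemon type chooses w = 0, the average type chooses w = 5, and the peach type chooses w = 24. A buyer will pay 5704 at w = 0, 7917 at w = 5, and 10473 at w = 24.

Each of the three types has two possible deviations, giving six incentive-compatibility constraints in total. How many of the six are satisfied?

Peach (own payoff 10473 − 225×24 = 5073): to w=0 gives 5704 → profitable ✗; to w=5 gives 7917 − 225×5 = 6792 → profitable ✗.
Lemon (own payoff 5704): to w=5 gives 7917 − 401×5 = 5912 → profitable ✗; to w=24 gives 10473 − 401×24 = 849 → no gain ✓.
Average (own payoff 7917 − 330×5 = 6267): to w=0 gives 5704 → no gain ✓; to w=24 gives 10473 − 330×24 = 2553 → no gain ✓.
3 of the 6 constraints hold; not an equilibrium.

3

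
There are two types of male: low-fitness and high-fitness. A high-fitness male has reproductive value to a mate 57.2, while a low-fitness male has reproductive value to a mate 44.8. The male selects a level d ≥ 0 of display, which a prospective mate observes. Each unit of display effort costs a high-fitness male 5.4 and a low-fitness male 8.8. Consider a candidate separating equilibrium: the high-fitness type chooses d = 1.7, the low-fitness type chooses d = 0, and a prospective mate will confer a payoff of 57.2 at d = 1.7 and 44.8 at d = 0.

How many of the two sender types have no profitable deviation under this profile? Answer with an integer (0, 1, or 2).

Low-fitness type: stay at 0 → 44.8; mimic → 57.2 − 8.8 × 1.7 = 42.24. IC holds (44.8 ≥ 42.24).
High-fitness type: signal → 57.2 − 5.4 × 1.7 = 48.02; deviate to 0 → 44.8. IC holds (48.02 ≥ 44.8).
2 of 2 constraints hold, so this is a separating equilibrium.

2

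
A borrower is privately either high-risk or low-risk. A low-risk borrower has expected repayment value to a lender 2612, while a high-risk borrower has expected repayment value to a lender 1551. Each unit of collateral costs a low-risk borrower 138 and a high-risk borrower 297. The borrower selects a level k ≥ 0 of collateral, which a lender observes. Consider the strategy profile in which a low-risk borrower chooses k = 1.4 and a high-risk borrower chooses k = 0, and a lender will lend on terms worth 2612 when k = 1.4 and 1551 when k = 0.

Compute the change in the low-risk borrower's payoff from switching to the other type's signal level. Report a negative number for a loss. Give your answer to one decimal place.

-867.8

Playing k = 1.4 the low-risk borrower receives 2612 − 138 × 1.4 = 2418.8.
Deviating to k = 0 yields 1551 instead.
Gain from deviating: 1551 − 2418.8 = -867.8.
The gain is negative, so the low-risk type's incentive-compatibility constraint is satisfied.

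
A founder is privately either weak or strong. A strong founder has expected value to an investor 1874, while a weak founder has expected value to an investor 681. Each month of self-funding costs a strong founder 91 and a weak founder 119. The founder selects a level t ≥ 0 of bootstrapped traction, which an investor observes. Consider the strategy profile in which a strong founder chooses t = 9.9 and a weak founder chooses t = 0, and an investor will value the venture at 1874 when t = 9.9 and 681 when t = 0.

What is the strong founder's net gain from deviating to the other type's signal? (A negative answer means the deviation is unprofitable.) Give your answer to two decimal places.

-292.10

Playing t = 9.9 the strong founder receives 1874 − 91 × 9.9 = 973.1.
Deviating to t = 0 yields 681 instead.
Gain from deviating: 681 − 973.1 = -292.10.
The gain is negative, so the strong type's incentive-compatibility constraint is satisfied.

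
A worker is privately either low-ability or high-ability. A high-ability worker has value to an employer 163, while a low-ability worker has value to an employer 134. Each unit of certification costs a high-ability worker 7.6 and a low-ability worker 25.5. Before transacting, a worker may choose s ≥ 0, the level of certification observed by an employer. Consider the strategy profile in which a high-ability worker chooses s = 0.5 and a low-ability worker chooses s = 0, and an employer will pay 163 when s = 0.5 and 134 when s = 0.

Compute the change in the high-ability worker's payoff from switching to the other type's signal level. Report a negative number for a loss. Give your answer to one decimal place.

Playing s = 0.5 the high-ability worker receives 163 − 7.6 × 0.5 = 159.2.
Deviating to s = 0 yields 134 instead.
Gain from deviating: 134 − 159.2 = -25.2.
The gain is negative, so the high-ability type's incentive-compatibility constraint is satisfied.

-25.2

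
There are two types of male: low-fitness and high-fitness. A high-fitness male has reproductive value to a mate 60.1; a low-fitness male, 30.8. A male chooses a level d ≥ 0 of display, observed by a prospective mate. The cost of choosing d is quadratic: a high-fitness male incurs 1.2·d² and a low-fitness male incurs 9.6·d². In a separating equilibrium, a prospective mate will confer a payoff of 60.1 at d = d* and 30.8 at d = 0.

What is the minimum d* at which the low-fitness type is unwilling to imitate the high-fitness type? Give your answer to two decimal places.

The low-fitness type at d = 0 receives 30.8; imitating at d* yields 60.1 − 9.6·d*².
Indifference: 30.8 = 60.1 − 9.6·d*², so d*² = (60.1 − 30.8) / 9.6 ≈ 3.0521.
d* = √3.0521 ≈ 1.75.

1.75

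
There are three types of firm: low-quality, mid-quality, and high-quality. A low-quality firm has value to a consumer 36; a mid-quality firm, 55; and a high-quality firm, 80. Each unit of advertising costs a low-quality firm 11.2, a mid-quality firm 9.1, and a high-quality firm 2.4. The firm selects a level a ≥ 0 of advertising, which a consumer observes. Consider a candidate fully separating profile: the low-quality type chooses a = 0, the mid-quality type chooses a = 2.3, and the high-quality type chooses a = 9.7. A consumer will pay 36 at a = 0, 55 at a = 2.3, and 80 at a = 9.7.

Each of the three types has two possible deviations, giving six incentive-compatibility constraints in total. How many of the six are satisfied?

Low-quality (own payoff 36): to a=2.3 gives 55 − 11.2×2.3 = 29.24 → no gain ✓; to a=9.7 gives 80 − 11.2×9.7 = -28.64 → no gain ✓.
Mid-quality (own payoff 55 − 9.1×2.3 = 34.07): to a=0 gives 36 → profitable ✗; to a=9.7 gives 80 − 9.1×9.7 = -8.27 → no gain ✓.
High-quality (own payoff 80 − 2.4×9.7 = 56.72): to a=0 gives 36 → no gain ✓; to a=2.3 gives 55 − 2.4×2.3 = 49.48 → no gain ✓.
5 of the 6 constraints hold; not an equilibrium.

5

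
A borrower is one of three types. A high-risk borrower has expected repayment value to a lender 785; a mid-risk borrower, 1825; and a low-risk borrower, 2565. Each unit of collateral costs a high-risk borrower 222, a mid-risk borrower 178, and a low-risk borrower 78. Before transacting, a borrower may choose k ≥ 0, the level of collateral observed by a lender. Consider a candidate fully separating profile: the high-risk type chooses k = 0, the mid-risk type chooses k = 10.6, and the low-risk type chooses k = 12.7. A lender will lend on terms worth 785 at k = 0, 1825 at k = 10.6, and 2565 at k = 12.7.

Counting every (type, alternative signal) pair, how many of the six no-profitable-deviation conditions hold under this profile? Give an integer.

High-risk (own payoff 785): to k=10.6 gives 1825 − 222×10.6 = -528.2 → no gain ✓; to k=12.7 gives 2565 − 222×12.7 = -254.4 → no gain ✓.
Mid-risk (own payoff 1825 − 178×10.6 = -61.8): to k=0 gives 785 → profitable ✗; to k=12.7 gives 2565 − 178×12.7 = 304.4 → profitable ✗.
Low-risk (own payoff 2565 − 78×12.7 = 1574.4): to k=0 gives 785 → no gain ✓; to k=10.6 gives 1825 − 78×10.6 = 998.2 → no gain ✓.
4 of the 6 constraints hold; not an equilibrium.

4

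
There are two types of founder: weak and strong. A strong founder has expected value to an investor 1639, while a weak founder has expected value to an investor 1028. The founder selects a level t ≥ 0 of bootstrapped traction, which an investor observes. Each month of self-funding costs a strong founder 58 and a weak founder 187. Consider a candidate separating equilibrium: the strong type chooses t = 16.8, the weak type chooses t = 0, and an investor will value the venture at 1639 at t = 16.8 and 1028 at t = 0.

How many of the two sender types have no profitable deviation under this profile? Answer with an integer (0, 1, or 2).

Strong type: signal → 1639 − 58 × 16.8 = 664.6; deviate to 0 → 1028. IC fails (664.6 < 1028).
Weak type: stay at 0 → 1028; mimic → 1639 − 187 × 16.8 = -1502.6. IC holds (1028 ≥ -1502.6).
1 of 2 constraints hold, so this profile is not an equilibrium.

1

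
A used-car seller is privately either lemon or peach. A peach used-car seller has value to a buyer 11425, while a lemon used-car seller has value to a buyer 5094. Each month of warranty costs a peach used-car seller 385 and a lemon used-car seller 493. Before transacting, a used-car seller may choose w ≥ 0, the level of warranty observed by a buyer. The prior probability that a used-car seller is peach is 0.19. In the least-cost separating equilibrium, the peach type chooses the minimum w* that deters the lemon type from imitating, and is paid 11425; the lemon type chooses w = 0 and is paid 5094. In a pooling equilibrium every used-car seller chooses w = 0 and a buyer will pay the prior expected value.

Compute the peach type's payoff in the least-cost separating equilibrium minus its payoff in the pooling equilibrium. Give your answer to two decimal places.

184.02

Least-cost separating signal: w* solves 5094 = 11425 − 493·w*, so w* = (11425 − 5094)/493 ≈ 12.8418.
Peach type's separating payoff: 11425 − 385 × w* = 11425 − 385 × (11425 − 5094)/493 = 11425 − 2437435/493 ≈ 6480.9128.
Pooling payoff: 0.19 × 11425 + 0.81 × 5094 = 6296.89.
Difference: 6480.9128 − 6296.89 = 184.0228, i.e. 184.02 to two decimal places.
The peach type prefers to separate.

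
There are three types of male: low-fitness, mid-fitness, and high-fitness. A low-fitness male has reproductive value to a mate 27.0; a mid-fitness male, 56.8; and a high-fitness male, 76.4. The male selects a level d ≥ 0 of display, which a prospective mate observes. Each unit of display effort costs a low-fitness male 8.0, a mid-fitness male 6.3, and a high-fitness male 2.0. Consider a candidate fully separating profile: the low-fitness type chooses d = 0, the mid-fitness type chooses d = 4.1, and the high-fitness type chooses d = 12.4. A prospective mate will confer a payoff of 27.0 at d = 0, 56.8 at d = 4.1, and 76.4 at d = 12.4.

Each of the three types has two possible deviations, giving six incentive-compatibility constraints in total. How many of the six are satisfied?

Low-fitness (own payoff 27.0): to d=4.1 gives 56.8 − 8.0×4.1 = 24 → no gain ✓; to d=12.4 gives 76.4 − 8.0×12.4 = -22.8 → no gain ✓.
Mid-fitness (own payoff 56.8 − 6.3×4.1 = 30.97): to d=0 gives 27.0 → no gain ✓; to d=12.4 gives 76.4 − 6.3×12.4 = -1.72 → no gain ✓.
High-fitness (own payoff 76.4 − 2.0×12.4 = 51.6): to d=0 gives 27.0 → no gain ✓; to d=4.1 gives 56.8 − 2.0×4.1 = 48.6 → no gain ✓.
6 of the 6 constraints hold; this profile is a separating equilibrium.

6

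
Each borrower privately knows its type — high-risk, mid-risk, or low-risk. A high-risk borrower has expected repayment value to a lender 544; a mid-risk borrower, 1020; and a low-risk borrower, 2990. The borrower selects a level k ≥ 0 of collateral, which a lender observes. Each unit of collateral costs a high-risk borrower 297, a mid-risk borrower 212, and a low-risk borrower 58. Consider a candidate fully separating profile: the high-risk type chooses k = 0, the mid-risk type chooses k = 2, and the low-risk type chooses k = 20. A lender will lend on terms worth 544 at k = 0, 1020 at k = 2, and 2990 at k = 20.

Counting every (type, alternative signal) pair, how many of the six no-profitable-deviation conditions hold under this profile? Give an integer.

Low-risk (own payoff 2990 − 58×20 = 1830): to k=0 gives 544 → no gain ✓; to k=2 gives 1020 − 58×2 = 904 → no gain ✓.
High-risk (own payoff 544): to k=2 gives 1020 − 297×2 = 426 → no gain ✓; to k=20 gives 2990 − 297×20 = -2950 → no gain ✓.
Mid-risk (own payoff 1020 − 212×2 = 596): to k=0 gives 544 → no gain ✓; to k=20 gives 2990 − 212×20 = -1250 → no gain ✓.
6 of the 6 constraints hold; this profile is a separating equilibrium.

6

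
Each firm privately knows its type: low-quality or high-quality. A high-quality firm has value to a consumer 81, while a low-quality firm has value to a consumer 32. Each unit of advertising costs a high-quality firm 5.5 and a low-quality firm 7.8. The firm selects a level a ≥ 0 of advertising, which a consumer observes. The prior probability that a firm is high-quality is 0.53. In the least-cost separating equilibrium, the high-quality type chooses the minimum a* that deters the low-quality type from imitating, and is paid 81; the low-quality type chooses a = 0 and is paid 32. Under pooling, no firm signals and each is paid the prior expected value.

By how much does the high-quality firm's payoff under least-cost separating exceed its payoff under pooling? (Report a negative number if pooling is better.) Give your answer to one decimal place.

-11.5

Least-cost separating signal: a* solves 32 = 81 − 7.8·a*, so a* = (81 − 32)/7.8 ≈ 6.2821.
High-quality type's separating payoff: 81 − 5.5 × a* = 81 − 5.5 × (81 − 32)/7.8 = 81 − 269.5/7.8 ≈ 46.449.
Pooling payoff: 0.53 × 81 + 0.47 × 32 = 57.97.
Difference: 46.449 − 57.97 = -11.521, i.e. -11.5 to one decimal place.
The high-quality type would prefer the pooling outcome.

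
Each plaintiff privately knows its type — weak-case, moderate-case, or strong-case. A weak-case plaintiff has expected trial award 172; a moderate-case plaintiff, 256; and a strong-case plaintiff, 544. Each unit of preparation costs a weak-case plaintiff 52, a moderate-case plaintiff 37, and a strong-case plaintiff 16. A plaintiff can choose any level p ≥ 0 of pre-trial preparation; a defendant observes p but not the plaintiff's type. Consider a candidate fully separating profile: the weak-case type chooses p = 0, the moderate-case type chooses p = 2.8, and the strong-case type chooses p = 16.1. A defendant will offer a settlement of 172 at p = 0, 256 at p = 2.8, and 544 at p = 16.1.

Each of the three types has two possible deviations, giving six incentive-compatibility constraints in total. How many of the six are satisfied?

5

Moderate-case (own payoff 256 − 37×2.8 = 152.4): to p=0 gives 172 → profitable ✗; to p=16.1 gives 544 − 37×16.1 = -51.7 → no gain ✓.
Weak-case (own payoff 172): to p=2.8 gives 256 − 52×2.8 = 110.4 → no gain ✓; to p=16.1 gives 544 − 52×16.1 = -293.2 → no gain ✓.
Strong-case (own payoff 544 − 16×16.1 = 286.4): to p=0 gives 172 → no gain ✓; to p=2.8 gives 256 − 16×2.8 = 211.2 → no gain ✓.
5 of the 6 constraints hold; not an equilibrium.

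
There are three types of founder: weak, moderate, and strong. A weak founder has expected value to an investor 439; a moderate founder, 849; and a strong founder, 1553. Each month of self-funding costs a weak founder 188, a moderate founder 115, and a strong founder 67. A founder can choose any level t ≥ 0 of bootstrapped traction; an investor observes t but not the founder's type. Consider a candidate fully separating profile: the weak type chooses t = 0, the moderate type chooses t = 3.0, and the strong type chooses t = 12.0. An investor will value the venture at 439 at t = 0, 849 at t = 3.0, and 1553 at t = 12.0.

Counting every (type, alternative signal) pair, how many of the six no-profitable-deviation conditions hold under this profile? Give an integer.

6

Moderate (own payoff 849 − 115×3.0 = 504): to t=0 gives 439 → no gain ✓; to t=12.0 gives 1553 − 115×12.0 = 173 → no gain ✓.
Strong (own payoff 1553 − 67×12.0 = 749): to t=0 gives 439 → no gain ✓; to t=3.0 gives 849 − 67×3.0 = 648 → no gain ✓.
Weak (own payoff 439): to t=3.0 gives 849 − 188×3.0 = 285 → no gain ✓; to t=12.0 gives 1553 − 188×12.0 = -703 → no gain ✓.
6 of the 6 constraints hold; this profile is a separating equilibrium.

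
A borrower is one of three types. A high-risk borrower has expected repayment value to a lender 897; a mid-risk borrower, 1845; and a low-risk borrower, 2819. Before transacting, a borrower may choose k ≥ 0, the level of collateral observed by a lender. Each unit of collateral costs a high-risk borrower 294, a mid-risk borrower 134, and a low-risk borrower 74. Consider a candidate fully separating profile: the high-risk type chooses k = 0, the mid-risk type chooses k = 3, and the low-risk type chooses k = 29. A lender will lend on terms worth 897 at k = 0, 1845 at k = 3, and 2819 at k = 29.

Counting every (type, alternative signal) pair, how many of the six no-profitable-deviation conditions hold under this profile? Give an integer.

3

Mid-risk (own payoff 1845 − 134×3 = 1443): to k=0 gives 897 → no gain ✓; to k=29 gives 2819 − 134×29 = -1067 → no gain ✓.
High-risk (own payoff 897): to k=3 gives 1845 − 294×3 = 963 → profitable ✗; to k=29 gives 2819 − 294×29 = -5707 → no gain ✓.
Low-risk (own payoff 2819 − 74×29 = 673): to k=0 gives 897 → profitable ✗; to k=3 gives 1845 − 74×3 = 1623 → profitable ✗.
3 of the 6 constraints hold; not an equilibrium.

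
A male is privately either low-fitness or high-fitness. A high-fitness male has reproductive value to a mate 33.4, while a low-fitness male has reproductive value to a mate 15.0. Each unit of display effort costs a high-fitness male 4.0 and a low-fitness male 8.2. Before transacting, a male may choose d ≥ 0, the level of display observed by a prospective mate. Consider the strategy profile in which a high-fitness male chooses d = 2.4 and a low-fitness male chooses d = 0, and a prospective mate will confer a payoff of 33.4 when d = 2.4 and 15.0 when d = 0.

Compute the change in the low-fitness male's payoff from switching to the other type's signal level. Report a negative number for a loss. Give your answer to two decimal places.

-1.28

Playing d = 0 the low-fitness male receives 15.0.
Deviating to d = 2.4 brings payment 33.4 at cost 8.2 × 2.4 = 19.68, netting 13.72.
Gain from deviating: 13.72 − 15.0 = -1.28.
The gain is negative, so the low-fitness type's incentive-compatibility constraint is satisfied.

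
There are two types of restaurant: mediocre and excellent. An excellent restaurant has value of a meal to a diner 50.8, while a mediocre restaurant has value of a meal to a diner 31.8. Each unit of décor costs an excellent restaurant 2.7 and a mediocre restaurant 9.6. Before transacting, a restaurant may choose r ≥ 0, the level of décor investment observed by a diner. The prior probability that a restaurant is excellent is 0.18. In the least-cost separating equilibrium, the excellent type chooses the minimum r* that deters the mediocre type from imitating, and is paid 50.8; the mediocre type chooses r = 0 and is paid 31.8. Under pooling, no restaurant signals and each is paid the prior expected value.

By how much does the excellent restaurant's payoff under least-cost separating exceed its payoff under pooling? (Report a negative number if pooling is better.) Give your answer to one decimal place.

10.2

Least-cost separating signal: r* solves 31.8 = 50.8 − 9.6·r*, so r* = (50.8 − 31.8)/9.6 ≈ 1.9792.
Excellent type's separating payoff: 50.8 − 2.7 × r* = 50.8 − 2.7 × (50.8 − 31.8)/9.6 = 50.8 − 51.3/9.6 ≈ 45.456.
Pooling payoff: 0.18 × 50.8 + 0.82 × 31.8 = 35.22.
Difference: 45.456 − 35.22 = 10.236, i.e. 10.2 to one decimal place.
The excellent type prefers to separate.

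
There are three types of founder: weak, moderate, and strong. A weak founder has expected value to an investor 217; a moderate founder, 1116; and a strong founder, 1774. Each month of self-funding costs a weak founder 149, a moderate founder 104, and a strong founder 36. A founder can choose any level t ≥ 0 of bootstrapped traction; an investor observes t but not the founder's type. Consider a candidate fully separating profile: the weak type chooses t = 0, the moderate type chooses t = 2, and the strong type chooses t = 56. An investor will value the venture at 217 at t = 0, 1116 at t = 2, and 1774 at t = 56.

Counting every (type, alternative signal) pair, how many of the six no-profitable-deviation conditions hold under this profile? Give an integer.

3

Weak (own payoff 217): to t=2 gives 1116 − 149×2 = 818 → profitable ✗; to t=56 gives 1774 − 149×56 = -6570 → no gain ✓.
Moderate (own payoff 1116 − 104×2 = 908): to t=0 gives 217 → no gain ✓; to t=56 gives 1774 − 104×56 = -4050 → no gain ✓.
Strong (own payoff 1774 − 36×56 = -242): to t=0 gives 217 → profitable ✗; to t=2 gives 1116 − 36×2 = 1044 → profitable ✗.
3 of the 6 constraints hold; not an equilibrium.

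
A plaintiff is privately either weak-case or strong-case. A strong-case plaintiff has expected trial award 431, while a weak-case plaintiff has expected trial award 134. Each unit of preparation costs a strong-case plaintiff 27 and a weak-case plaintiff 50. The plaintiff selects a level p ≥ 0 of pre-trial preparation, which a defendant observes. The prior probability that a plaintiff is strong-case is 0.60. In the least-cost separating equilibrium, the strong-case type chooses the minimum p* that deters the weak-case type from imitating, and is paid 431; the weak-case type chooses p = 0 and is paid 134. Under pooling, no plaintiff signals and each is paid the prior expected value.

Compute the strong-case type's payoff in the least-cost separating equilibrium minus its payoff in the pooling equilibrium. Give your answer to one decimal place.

-41.6

Least-cost separating signal: p* solves 134 = 431 − 50·p*, so p* = (431 − 134)/50 = 5.94.
Strong-case type's separating payoff: 431 − 27 × p* = 431 − 27 × (431 − 134)/50 = 431 − 8019/50 = 270.62.
Pooling payoff: 0.60 × 431 + 0.40 × 134 = 312.2.
Difference: 270.62 − 312.2 = -41.58, i.e. -41.6 to one decimal place.
The strong-case type would prefer the pooling outcome.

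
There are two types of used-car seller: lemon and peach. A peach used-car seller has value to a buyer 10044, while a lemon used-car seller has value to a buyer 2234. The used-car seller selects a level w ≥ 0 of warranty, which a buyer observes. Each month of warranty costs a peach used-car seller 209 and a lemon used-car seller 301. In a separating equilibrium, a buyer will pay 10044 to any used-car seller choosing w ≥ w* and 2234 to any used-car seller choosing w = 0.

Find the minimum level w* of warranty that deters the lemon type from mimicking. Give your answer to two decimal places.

25.95

A lemon used-car seller choosing w = 0 receives 2234.
Imitating at w* instead would pay 10044 at cost 301·w*, netting 10044 − 301·w*.
Indifference: 2234 = 10044 − 301·w*, so w* = (10044 − 2234) / 301 ≈ 25.95.
This is the lemon type's binding incentive-compatibility constraint; any w ≥ 25.95 sustains separation on that side.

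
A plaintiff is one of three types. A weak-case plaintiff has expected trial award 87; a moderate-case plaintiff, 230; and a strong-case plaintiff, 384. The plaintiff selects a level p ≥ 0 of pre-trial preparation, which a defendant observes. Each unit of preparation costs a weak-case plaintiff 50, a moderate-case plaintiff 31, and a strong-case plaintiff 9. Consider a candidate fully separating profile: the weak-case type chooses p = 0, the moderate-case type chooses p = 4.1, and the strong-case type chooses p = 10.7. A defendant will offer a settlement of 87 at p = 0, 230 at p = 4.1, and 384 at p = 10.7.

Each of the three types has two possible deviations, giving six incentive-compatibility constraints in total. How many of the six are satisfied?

6

Weak-case (own payoff 87): to p=4.1 gives 230 − 50×4.1 = 25 → no gain ✓; to p=10.7 gives 384 − 50×10.7 = -151 → no gain ✓.
Strong-case (own payoff 384 − 9×10.7 = 287.7): to p=0 gives 87 → no gain ✓; to p=4.1 gives 230 − 9×4.1 = 193.1 → no gain ✓.
Moderate-case (own payoff 230 − 31×4.1 = 102.9): to p=0 gives 87 → no gain ✓; to p=10.7 gives 384 − 31×10.7 = 52.3 → no gain ✓.
6 of the 6 constraints hold; this profile is a separating equilibrium.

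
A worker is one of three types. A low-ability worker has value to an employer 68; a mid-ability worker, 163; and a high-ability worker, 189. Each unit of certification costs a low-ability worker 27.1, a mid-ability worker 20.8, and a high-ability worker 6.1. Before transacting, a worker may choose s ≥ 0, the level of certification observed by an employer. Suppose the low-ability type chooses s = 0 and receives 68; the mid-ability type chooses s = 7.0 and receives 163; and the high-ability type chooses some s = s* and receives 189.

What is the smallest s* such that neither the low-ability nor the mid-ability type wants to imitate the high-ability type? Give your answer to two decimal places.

8.25

Mid-ability type (on-path payoff 163 − 20.8×7.0 = 17.4) won't mimic when 17.4 ≥ 189 − 20.8·s*, i.e. s* ≥ 8.25.
Low-ability type (on-path payoff 68) won't mimic when 68 ≥ 189 − 27.1·s*, i.e. s* ≥ 4.46.
Both must hold, so s* = max(4.46, 8.25) = 8.25. The mid-ability type's constraint binds.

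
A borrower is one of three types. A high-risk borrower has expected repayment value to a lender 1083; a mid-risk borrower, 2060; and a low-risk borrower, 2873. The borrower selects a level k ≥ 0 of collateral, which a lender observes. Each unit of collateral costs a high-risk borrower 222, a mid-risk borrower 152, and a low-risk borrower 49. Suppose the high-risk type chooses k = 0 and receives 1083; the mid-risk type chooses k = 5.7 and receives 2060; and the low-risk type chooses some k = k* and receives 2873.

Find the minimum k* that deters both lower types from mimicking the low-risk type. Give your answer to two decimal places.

High-risk type (on-path payoff 1083) won't mimic when 1083 ≥ 2873 − 222·k*, i.e. k* ≥ 8.06.
Mid-risk type (on-path payoff 2060 − 152×5.7 = 1193.6) won't mimic when 1193.6 ≥ 2873 − 152·k*, i.e. k* ≥ 11.05.
Both must hold, so k* = max(8.06, 11.05) = 11.05. The mid-risk type's constraint binds.

11.05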